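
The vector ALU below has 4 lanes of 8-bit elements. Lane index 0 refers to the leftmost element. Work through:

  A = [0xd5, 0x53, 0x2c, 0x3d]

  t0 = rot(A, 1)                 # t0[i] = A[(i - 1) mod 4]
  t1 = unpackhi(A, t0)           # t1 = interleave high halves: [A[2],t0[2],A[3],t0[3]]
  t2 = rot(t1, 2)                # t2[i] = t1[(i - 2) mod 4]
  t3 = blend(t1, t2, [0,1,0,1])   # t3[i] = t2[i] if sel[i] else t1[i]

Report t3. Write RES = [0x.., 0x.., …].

t0 = [0x3d, 0xd5, 0x53, 0x2c]
t1 = [0x2c, 0x53, 0x3d, 0x2c]
t2 = [0x3d, 0x2c, 0x2c, 0x53]
t3 = [0x2c, 0x2c, 0x3d, 0x53]

RES = [ 0x2c  0x2c  0x3d  0x53 ]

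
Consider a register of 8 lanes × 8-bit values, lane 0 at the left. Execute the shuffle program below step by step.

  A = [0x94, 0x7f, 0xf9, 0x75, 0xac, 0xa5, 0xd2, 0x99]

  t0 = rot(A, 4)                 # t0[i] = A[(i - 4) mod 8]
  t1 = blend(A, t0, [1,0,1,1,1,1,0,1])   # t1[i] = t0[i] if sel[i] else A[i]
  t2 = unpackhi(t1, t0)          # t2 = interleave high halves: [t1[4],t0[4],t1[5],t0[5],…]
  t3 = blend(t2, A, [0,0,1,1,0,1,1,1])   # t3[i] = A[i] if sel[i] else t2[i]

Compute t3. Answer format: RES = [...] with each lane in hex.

t0 = [0xac, 0xa5, 0xd2, 0x99, 0x94, 0x7f, 0xf9, 0x75]
t1 = [0xac, 0x7f, 0xd2, 0x99, 0x94, 0x7f, 0xd2, 0x75]
t2 = [0x94, 0x94, 0x7f, 0x7f, 0xd2, 0xf9, 0x75, 0x75]
t3 = [0x94, 0x94, 0xf9, 0x75, 0xd2, 0xa5, 0xd2, 0x99]

RES = [0x94, 0x94, 0xf9, 0x75, 0xd2, 0xa5, 0xd2, 0x99]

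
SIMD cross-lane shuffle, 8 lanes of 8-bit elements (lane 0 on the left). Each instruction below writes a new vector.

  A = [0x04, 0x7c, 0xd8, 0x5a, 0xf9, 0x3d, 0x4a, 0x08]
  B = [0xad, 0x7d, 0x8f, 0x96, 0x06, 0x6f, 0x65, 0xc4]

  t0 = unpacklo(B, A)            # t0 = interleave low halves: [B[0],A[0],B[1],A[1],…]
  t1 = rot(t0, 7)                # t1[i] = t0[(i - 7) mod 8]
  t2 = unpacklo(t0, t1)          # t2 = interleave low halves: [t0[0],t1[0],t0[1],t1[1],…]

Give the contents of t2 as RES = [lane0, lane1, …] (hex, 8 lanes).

RES = [ 0xad  0x04  0x04  0x7d  0x7d  0x7c  0x7c  0x8f ]

  t0: ad 04 7d 7c 8f d8 96 5a
  t1: 04 7d 7c 8f d8 96 5a ad
  t2: ad 04 04 7d 7d 7c 7c 8f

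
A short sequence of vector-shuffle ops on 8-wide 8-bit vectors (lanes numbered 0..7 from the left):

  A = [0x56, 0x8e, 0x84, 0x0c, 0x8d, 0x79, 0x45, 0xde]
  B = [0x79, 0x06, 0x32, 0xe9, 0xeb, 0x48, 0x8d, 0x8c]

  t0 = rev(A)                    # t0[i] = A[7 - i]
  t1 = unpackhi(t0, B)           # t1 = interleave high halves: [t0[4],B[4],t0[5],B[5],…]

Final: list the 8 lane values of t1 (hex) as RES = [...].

  t0: de 45 79 8d 0c 84 8e 56
  t1: 0c eb 84 48 8e 8d 56 8c

RES = [0x0c, 0xeb, 0x84, 0x48, 0x8e, 0x8d, 0x56, 0x8c]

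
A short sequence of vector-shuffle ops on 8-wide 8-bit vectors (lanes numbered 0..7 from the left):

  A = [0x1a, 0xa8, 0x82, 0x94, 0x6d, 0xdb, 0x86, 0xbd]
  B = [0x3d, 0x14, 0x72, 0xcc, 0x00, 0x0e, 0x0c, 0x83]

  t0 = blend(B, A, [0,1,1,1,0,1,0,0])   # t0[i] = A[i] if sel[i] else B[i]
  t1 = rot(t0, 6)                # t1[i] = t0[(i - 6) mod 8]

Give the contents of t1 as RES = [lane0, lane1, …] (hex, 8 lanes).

  t0: 3d a8 82 94 00 db 0c 83
  t1: 82 94 00 db 0c 83 3d a8

RES = [ 0x82  0x94  0x00  0xdb  0x0c  0x83  0x3d  0xa8 ]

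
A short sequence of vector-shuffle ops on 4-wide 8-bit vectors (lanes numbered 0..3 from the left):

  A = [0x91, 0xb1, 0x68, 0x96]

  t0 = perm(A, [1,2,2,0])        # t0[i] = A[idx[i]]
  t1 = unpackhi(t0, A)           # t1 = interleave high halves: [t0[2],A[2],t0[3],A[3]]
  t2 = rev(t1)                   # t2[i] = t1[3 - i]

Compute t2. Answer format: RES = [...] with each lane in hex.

RES = [ 0x96  0x91  0x68  0x68 ]

t0 = [0xb1, 0x68, 0x68, 0x91]
t1 = [0x68, 0x68, 0x91, 0x96]
t2 = [0x96, 0x91, 0x68, 0x68]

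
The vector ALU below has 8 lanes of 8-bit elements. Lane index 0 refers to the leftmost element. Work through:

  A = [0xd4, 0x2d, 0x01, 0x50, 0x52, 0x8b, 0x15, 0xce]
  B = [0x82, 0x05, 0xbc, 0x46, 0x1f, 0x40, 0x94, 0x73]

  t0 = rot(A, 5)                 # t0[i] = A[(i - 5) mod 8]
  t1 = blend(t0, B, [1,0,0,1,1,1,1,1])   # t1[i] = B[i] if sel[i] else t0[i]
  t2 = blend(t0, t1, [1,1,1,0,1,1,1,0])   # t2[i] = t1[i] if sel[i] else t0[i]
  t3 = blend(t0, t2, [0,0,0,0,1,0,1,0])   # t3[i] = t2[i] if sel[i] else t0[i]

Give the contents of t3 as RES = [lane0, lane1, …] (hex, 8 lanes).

RES = [ 0x50  0x52  0x8b  0x15  0x1f  0xd4  0x94  0x01 ]

t0 = [0x50, 0x52, 0x8b, 0x15, 0xce, 0xd4, 0x2d, 0x01]
t1 = [0x82, 0x52, 0x8b, 0x46, 0x1f, 0x40, 0x94, 0x73]
t2 = [0x82, 0x52, 0x8b, 0x15, 0x1f, 0x40, 0x94, 0x01]
t3 = [0x50, 0x52, 0x8b, 0x15, 0x1f, 0xd4, 0x94, 0x01]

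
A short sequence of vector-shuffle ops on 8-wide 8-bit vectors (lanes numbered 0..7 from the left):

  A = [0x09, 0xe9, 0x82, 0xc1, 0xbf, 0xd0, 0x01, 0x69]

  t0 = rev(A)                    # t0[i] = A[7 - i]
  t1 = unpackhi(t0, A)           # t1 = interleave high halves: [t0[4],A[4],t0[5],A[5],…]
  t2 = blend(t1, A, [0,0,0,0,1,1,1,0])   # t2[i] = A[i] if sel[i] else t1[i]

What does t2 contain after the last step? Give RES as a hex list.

RES = [0xc1, 0xbf, 0x82, 0xd0, 0xbf, 0xd0, 0x01, 0x69]

t0 = [0x69, 0x01, 0xd0, 0xbf, 0xc1, 0x82, 0xe9, 0x09]
t1 = [0xc1, 0xbf, 0x82, 0xd0, 0xe9, 0x01, 0x09, 0x69]
t2 = [0xc1, 0xbf, 0x82, 0xd0, 0xbf, 0xd0, 0x01, 0x69]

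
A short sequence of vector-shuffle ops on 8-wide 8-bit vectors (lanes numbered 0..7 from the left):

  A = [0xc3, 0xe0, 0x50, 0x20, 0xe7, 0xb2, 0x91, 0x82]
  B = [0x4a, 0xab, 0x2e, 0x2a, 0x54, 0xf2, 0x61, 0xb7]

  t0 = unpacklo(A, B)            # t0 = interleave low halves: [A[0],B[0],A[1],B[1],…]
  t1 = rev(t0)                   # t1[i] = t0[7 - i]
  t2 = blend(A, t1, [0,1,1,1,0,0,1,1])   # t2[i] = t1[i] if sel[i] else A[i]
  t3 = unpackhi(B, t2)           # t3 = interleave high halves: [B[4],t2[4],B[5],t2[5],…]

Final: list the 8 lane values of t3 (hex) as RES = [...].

→ t0 |c3|4a|e0|ab|50|2e|20|2a|
→ t1 |2a|20|2e|50|ab|e0|4a|c3|
→ t2 |c3|20|2e|50|e7|b2|4a|c3|
→ t3 |54|e7|f2|b2|61|4a|b7|c3|

RES = [ 0x54  0xe7  0xf2  0xb2  0x61  0x4a  0xb7  0xc3 ]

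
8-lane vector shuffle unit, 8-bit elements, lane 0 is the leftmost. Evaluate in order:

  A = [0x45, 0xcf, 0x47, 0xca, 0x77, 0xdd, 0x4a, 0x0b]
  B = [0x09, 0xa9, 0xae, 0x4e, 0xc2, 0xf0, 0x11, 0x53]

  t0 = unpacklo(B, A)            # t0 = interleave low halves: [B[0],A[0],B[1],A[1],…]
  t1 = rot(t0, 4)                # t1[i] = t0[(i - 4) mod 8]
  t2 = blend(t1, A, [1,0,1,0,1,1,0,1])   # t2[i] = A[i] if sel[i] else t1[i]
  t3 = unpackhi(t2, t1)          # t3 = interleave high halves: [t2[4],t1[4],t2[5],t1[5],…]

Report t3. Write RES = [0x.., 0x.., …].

RES = [0x77, 0x09, 0xdd, 0x45, 0xa9, 0xa9, 0x0b, 0xcf]

  t0: 09 45 a9 cf ae 47 4e ca
  t1: ae 47 4e ca 09 45 a9 cf
  t2: 45 47 47 ca 77 dd a9 0b
  t3: 77 09 dd 45 a9 a9 0b cf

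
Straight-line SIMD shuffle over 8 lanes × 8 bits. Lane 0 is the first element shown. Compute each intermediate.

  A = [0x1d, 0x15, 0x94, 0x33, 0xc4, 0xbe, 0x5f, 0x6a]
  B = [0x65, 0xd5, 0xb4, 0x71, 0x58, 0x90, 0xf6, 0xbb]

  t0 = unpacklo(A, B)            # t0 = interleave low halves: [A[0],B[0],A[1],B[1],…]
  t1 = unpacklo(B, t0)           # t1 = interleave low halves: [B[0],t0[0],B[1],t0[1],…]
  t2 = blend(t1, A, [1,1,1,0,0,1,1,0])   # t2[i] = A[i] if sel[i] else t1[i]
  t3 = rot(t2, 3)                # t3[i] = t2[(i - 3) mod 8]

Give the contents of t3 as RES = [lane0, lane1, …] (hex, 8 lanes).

t0 = [0x1d, 0x65, 0x15, 0xd5, 0x94, 0xb4, 0x33, 0x71]
t1 = [0x65, 0x1d, 0xd5, 0x65, 0xb4, 0x15, 0x71, 0xd5]
t2 = [0x1d, 0x15, 0x94, 0x65, 0xb4, 0xbe, 0x5f, 0xd5]
t3 = [0xbe, 0x5f, 0xd5, 0x1d, 0x15, 0x94, 0x65, 0xb4]

RES = [ 0xbe  0x5f  0xd5  0x1d  0x15  0x94  0x65  0xb4 ]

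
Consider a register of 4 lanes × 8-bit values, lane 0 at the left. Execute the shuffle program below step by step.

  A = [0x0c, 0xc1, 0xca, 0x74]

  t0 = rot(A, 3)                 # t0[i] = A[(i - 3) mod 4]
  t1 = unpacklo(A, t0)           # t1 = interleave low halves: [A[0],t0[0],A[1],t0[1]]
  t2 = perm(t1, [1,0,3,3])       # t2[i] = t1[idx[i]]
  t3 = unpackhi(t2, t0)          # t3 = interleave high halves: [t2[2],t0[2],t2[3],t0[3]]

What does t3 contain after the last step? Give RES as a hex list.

  t0: c1 ca 74 0c
  t1: 0c c1 c1 ca
  t2: c1 0c ca ca
  t3: ca 74 ca 0c

RES = [0xca, 0x74, 0xca, 0x0c]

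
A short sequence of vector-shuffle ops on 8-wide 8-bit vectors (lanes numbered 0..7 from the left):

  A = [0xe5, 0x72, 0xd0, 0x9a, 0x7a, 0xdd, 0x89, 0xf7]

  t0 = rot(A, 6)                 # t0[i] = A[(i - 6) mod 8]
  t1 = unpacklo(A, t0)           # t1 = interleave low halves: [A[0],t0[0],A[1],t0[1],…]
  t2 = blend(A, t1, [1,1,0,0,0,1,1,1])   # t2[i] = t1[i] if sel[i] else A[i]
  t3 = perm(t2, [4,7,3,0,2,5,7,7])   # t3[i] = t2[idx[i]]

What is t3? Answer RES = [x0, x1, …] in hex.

→ t0 |d0|9a|7a|dd|89|f7|e5|72|
→ t1 |e5|d0|72|9a|d0|7a|9a|dd|
→ t2 |e5|d0|d0|9a|7a|7a|9a|dd|
→ t3 |7a|dd|9a|e5|d0|7a|dd|dd|

RES = [0x7a, 0xdd, 0x9a, 0xe5, 0xd0, 0x7a, 0xdd, 0xdd]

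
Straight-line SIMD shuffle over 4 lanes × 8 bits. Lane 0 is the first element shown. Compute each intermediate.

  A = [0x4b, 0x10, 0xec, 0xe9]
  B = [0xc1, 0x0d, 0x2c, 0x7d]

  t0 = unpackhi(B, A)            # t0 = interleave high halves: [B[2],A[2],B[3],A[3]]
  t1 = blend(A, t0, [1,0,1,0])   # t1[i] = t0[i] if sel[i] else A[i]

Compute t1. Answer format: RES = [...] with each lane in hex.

RES = [0x2c, 0x10, 0x7d, 0xe9]

→ t0 |2c|ec|7d|e9|
→ t1 |2c|10|7d|e9|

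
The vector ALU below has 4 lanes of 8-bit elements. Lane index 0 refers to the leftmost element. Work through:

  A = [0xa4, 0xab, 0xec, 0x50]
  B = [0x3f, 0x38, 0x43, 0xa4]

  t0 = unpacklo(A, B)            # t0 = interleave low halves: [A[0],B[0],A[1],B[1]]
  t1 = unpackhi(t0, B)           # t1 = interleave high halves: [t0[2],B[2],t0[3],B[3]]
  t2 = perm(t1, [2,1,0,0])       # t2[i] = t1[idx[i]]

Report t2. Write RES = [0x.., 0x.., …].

RES = [ 0x38  0x43  0xab  0xab ]

t0 = [0xa4, 0x3f, 0xab, 0x38]
t1 = [0xab, 0x43, 0x38, 0xa4]
t2 = [0x38, 0x43, 0xab, 0xab]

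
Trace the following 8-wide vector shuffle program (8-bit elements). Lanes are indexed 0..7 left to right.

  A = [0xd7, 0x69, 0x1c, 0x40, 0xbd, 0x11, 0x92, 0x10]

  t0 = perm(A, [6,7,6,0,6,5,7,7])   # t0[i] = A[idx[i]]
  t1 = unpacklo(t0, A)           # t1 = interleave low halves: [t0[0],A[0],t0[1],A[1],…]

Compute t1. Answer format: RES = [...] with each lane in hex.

t0 = [0x92, 0x10, 0x92, 0xd7, 0x92, 0x11, 0x10, 0x10]
t1 = [0x92, 0xd7, 0x10, 0x69, 0x92, 0x1c, 0xd7, 0x40]

RES = [0x92, 0xd7, 0x10, 0x69, 0x92, 0x1c, 0xd7, 0x40]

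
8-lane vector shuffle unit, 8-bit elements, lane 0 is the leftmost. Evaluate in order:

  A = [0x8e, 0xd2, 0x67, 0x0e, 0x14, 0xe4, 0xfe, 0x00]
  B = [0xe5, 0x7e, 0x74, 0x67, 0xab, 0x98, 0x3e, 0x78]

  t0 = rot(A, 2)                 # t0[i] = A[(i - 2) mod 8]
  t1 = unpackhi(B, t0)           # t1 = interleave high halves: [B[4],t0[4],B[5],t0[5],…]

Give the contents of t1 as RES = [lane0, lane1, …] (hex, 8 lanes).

→ t0 |fe|00|8e|d2|67|0e|14|e4|
→ t1 |ab|67|98|0e|3e|14|78|e4|

RES = [0xab, 0x67, 0x98, 0x0e, 0x3e, 0x14, 0x78, 0xe4]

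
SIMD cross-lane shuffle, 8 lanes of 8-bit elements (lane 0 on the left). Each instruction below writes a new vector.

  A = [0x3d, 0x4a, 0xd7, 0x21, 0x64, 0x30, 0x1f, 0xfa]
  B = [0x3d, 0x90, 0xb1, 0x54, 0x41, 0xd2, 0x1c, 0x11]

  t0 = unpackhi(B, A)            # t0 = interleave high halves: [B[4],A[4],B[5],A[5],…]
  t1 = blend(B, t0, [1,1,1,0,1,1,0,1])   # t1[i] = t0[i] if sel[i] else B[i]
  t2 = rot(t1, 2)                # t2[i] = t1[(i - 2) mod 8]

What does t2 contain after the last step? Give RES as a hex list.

t0 = [0x41, 0x64, 0xd2, 0x30, 0x1c, 0x1f, 0x11, 0xfa]
t1 = [0x41, 0x64, 0xd2, 0x54, 0x1c, 0x1f, 0x1c, 0xfa]
t2 = [0x1c, 0xfa, 0x41, 0x64, 0xd2, 0x54, 0x1c, 0x1f]

RES = [ 0x1c  0xfa  0x41  0x64  0xd2  0x54  0x1c  0x1f ]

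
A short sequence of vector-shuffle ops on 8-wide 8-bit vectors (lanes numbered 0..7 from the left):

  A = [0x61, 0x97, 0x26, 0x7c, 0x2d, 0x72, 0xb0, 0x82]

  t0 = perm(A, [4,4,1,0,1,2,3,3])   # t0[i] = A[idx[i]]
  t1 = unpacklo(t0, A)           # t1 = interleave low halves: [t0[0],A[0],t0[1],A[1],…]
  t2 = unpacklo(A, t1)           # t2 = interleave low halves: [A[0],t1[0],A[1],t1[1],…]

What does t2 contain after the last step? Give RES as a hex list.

RES = [ 0x61  0x2d  0x97  0x61  0x26  0x2d  0x7c  0x97 ]

  t0: 2d 2d 97 61 97 26 7c 7c
  t1: 2d 61 2d 97 97 26 61 7c
  t2: 61 2d 97 61 26 2d 7c 97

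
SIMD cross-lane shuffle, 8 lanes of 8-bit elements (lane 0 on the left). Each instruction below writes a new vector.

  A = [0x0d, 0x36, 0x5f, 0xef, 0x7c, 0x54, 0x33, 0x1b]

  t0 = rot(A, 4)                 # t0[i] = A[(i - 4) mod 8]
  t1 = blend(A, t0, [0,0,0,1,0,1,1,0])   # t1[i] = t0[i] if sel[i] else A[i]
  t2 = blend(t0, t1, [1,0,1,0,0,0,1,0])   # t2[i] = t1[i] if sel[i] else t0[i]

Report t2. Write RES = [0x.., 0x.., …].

→ t0 |7c|54|33|1b|0d|36|5f|ef|
→ t1 |0d|36|5f|1b|7c|36|5f|1b|
→ t2 |0d|54|5f|1b|0d|36|5f|ef|

RES = [ 0x0d  0x54  0x5f  0x1b  0x0d  0x36  0x5f  0xef ]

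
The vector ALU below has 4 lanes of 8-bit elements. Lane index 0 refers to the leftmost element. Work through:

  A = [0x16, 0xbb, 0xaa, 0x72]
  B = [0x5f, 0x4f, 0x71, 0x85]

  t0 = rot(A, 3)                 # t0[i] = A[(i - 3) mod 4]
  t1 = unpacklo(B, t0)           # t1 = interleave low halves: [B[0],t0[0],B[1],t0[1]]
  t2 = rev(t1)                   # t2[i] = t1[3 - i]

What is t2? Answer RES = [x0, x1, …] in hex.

  t0: bb aa 72 16
  t1: 5f bb 4f aa
  t2: aa 4f bb 5f

RES = [ 0xaa  0x4f  0xbb  0x5f ]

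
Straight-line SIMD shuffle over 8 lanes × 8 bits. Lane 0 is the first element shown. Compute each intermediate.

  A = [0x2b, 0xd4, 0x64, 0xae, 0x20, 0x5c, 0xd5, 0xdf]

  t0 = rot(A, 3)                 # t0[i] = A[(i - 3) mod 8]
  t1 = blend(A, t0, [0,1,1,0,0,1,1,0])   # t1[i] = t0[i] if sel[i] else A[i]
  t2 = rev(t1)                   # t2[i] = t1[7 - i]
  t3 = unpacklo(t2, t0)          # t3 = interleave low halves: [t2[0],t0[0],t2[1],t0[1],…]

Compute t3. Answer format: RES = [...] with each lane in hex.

RES = [ 0xdf  0x5c  0xae  0xd5  0x64  0xdf  0x20  0x2b ]

t0 = [0x5c, 0xd5, 0xdf, 0x2b, 0xd4, 0x64, 0xae, 0x20]
t1 = [0x2b, 0xd5, 0xdf, 0xae, 0x20, 0x64, 0xae, 0xdf]
t2 = [0xdf, 0xae, 0x64, 0x20, 0xae, 0xdf, 0xd5, 0x2b]
t3 = [0xdf, 0x5c, 0xae, 0xd5, 0x64, 0xdf, 0x20, 0x2b]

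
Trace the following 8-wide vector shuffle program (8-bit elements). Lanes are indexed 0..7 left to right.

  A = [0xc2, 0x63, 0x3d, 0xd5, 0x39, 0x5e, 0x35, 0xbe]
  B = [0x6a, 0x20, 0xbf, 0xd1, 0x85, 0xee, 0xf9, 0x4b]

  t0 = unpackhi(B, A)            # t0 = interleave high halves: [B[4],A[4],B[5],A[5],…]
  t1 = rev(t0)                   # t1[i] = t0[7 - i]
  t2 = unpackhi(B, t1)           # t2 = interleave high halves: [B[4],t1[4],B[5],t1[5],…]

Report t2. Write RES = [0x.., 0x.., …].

t0 = [0x85, 0x39, 0xee, 0x5e, 0xf9, 0x35, 0x4b, 0xbe]
t1 = [0xbe, 0x4b, 0x35, 0xf9, 0x5e, 0xee, 0x39, 0x85]
t2 = [0x85, 0x5e, 0xee, 0xee, 0xf9, 0x39, 0x4b, 0x85]

RES = [ 0x85  0x5e  0xee  0xee  0xf9  0x39  0x4b  0x85 ]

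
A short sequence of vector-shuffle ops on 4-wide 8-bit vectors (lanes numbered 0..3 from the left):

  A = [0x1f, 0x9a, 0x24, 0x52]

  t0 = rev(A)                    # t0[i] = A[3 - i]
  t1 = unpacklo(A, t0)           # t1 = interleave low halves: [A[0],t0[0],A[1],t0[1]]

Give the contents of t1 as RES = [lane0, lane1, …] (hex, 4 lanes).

RES = [ 0x1f  0x52  0x9a  0x24 ]

  t0: 52 24 9a 1f
  t1: 1f 52 9a 24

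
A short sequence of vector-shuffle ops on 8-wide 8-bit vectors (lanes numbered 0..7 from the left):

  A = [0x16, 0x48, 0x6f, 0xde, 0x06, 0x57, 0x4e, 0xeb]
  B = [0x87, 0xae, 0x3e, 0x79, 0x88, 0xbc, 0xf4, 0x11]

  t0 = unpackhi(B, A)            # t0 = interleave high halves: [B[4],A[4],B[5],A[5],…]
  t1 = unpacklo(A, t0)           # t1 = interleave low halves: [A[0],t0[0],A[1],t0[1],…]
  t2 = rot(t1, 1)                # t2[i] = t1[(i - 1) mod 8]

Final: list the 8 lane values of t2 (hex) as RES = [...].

→ t0 |88|06|bc|57|f4|4e|11|eb|
→ t1 |16|88|48|06|6f|bc|de|57|
→ t2 |57|16|88|48|06|6f|bc|de|

RES = [0x57, 0x16, 0x88, 0x48, 0x06, 0x6f, 0xbc, 0xde]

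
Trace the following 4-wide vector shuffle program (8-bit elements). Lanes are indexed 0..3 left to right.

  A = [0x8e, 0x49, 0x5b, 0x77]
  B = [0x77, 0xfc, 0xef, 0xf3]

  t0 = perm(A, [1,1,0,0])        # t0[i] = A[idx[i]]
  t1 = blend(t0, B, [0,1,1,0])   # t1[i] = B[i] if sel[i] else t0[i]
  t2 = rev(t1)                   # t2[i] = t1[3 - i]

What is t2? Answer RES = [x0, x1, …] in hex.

RES = [0x8e, 0xef, 0xfc, 0x49]

  t0: 49 49 8e 8e
  t1: 49 fc ef 8e
  t2: 8e ef fc 49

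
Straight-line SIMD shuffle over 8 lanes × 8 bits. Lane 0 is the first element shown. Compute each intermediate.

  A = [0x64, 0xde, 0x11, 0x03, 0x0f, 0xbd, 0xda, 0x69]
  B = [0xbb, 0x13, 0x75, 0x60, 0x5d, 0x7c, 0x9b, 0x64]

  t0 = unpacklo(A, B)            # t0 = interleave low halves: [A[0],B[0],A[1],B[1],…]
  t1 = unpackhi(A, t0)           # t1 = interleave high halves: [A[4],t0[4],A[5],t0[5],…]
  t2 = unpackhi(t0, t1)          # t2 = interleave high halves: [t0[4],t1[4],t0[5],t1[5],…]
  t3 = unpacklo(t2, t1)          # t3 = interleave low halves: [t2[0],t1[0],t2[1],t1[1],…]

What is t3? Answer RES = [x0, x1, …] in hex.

t0 = [0x64, 0xbb, 0xde, 0x13, 0x11, 0x75, 0x03, 0x60]
t1 = [0x0f, 0x11, 0xbd, 0x75, 0xda, 0x03, 0x69, 0x60]
t2 = [0x11, 0xda, 0x75, 0x03, 0x03, 0x69, 0x60, 0x60]
t3 = [0x11, 0x0f, 0xda, 0x11, 0x75, 0xbd, 0x03, 0x75]

RES = [0x11, 0x0f, 0xda, 0x11, 0x75, 0xbd, 0x03, 0x75]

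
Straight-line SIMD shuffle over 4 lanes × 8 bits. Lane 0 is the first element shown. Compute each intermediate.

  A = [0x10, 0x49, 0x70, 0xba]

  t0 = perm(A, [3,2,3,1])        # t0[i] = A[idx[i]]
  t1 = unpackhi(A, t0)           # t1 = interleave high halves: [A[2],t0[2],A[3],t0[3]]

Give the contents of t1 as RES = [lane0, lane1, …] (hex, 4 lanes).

RES = [0x70, 0xba, 0xba, 0x49]

t0 = [0xba, 0x70, 0xba, 0x49]
t1 = [0x70, 0xba, 0xba, 0x49]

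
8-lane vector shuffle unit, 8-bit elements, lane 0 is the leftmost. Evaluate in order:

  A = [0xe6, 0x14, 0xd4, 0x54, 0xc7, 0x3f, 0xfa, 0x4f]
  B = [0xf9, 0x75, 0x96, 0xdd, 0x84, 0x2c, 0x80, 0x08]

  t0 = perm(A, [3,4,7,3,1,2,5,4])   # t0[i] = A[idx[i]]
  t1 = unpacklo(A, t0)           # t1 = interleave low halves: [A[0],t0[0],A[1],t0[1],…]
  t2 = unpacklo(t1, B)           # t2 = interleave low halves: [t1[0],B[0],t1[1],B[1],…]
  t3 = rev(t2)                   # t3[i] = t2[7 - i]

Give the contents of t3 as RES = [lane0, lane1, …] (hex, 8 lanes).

RES = [0xdd, 0xc7, 0x96, 0x14, 0x75, 0x54, 0xf9, 0xe6]

t0 = [0x54, 0xc7, 0x4f, 0x54, 0x14, 0xd4, 0x3f, 0xc7]
t1 = [0xe6, 0x54, 0x14, 0xc7, 0xd4, 0x4f, 0x54, 0x54]
t2 = [0xe6, 0xf9, 0x54, 0x75, 0x14, 0x96, 0xc7, 0xdd]
t3 = [0xdd, 0xc7, 0x96, 0x14, 0x75, 0x54, 0xf9, 0xe6]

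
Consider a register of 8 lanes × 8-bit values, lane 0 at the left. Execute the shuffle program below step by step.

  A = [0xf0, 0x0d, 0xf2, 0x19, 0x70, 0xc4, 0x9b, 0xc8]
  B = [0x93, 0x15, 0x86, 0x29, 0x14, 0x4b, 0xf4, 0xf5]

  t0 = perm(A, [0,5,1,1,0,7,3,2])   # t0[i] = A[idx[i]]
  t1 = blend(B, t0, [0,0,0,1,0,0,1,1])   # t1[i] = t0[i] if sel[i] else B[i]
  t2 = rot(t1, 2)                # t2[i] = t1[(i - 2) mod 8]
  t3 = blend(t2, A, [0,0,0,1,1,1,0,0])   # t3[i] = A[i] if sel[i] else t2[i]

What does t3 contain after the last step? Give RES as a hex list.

→ t0 |f0|c4|0d|0d|f0|c8|19|f2|
→ t1 |93|15|86|0d|14|4b|19|f2|
→ t2 |19|f2|93|15|86|0d|14|4b|
→ t3 |19|f2|93|19|70|c4|14|4b|

RES = [0x19, 0xf2, 0x93, 0x19, 0x70, 0xc4, 0x14, 0x4b]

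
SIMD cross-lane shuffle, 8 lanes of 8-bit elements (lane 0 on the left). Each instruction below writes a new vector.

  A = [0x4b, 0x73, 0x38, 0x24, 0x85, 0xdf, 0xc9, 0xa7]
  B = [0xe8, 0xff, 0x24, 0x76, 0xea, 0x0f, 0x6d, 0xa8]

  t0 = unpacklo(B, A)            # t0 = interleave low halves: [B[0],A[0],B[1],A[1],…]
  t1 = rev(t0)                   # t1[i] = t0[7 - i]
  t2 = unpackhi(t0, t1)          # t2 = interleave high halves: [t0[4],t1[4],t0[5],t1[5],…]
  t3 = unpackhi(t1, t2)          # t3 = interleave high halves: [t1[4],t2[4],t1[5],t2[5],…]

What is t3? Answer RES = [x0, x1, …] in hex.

  t0: e8 4b ff 73 24 38 76 24
  t1: 24 76 38 24 73 ff 4b e8
  t2: 24 73 38 ff 76 4b 24 e8
  t3: 73 76 ff 4b 4b 24 e8 e8

RES = [0x73, 0x76, 0xff, 0x4b, 0x4b, 0x24, 0xe8, 0xe8]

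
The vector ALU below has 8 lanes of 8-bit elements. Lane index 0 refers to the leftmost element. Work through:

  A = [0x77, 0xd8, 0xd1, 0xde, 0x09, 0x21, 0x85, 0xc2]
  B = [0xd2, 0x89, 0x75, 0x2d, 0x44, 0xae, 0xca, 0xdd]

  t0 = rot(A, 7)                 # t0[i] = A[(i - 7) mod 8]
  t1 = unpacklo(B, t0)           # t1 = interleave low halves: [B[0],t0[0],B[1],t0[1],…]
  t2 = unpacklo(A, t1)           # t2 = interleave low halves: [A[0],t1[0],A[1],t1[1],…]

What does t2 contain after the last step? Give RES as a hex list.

RES = [0x77, 0xd2, 0xd8, 0xd8, 0xd1, 0x89, 0xde, 0xd1]

→ t0 |d8|d1|de|09|21|85|c2|77|
→ t1 |d2|d8|89|d1|75|de|2d|09|
→ t2 |77|d2|d8|d8|d1|89|de|d1|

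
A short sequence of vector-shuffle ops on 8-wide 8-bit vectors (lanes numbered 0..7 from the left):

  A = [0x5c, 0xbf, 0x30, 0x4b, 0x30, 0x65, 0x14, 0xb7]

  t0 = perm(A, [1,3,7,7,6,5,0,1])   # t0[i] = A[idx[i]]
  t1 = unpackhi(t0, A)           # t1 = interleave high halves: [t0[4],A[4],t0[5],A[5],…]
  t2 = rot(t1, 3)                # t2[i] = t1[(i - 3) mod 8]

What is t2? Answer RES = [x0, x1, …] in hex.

  t0: bf 4b b7 b7 14 65 5c bf
  t1: 14 30 65 65 5c 14 bf b7
  t2: 14 bf b7 14 30 65 65 5c

RES = [ 0x14  0xbf  0xb7  0x14  0x30  0x65  0x65  0x5c ]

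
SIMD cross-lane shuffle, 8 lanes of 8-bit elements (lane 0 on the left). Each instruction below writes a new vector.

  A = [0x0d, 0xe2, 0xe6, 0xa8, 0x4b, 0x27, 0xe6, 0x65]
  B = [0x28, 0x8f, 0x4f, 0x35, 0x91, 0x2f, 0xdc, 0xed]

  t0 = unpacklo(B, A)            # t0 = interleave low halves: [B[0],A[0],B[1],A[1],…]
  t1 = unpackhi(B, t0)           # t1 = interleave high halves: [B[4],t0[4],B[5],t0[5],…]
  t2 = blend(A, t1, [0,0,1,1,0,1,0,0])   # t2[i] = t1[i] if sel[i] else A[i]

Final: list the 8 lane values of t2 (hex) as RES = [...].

RES = [0x0d, 0xe2, 0x2f, 0xe6, 0x4b, 0x35, 0xe6, 0x65]

  t0: 28 0d 8f e2 4f e6 35 a8
  t1: 91 4f 2f e6 dc 35 ed a8
  t2: 0d e2 2f e6 4b 35 e6 65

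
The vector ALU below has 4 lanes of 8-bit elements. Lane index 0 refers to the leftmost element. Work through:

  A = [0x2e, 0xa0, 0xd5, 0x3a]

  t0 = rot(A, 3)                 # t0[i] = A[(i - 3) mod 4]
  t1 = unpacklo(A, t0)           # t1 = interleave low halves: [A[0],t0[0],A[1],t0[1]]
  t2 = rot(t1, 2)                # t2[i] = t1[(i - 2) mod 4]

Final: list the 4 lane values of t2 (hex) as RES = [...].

→ t0 |a0|d5|3a|2e|
→ t1 |2e|a0|a0|d5|
→ t2 |a0|d5|2e|a0|

RES = [0xa0, 0xd5, 0x2e, 0xa0]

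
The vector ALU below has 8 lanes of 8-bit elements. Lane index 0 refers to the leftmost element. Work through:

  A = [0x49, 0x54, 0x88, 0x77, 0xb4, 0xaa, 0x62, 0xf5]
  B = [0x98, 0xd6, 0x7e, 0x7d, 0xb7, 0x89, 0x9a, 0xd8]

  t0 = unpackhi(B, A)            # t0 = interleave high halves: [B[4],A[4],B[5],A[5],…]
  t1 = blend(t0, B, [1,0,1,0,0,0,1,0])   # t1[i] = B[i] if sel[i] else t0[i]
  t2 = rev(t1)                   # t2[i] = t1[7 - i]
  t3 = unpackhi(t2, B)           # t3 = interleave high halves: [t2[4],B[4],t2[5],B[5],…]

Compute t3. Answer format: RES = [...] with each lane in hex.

RES = [ 0xaa  0xb7  0x7e  0x89  0xb4  0x9a  0x98  0xd8 ]

t0 = [0xb7, 0xb4, 0x89, 0xaa, 0x9a, 0x62, 0xd8, 0xf5]
t1 = [0x98, 0xb4, 0x7e, 0xaa, 0x9a, 0x62, 0x9a, 0xf5]
t2 = [0xf5, 0x9a, 0x62, 0x9a, 0xaa, 0x7e, 0xb4, 0x98]
t3 = [0xaa, 0xb7, 0x7e, 0x89, 0xb4, 0x9a, 0x98, 0xd8]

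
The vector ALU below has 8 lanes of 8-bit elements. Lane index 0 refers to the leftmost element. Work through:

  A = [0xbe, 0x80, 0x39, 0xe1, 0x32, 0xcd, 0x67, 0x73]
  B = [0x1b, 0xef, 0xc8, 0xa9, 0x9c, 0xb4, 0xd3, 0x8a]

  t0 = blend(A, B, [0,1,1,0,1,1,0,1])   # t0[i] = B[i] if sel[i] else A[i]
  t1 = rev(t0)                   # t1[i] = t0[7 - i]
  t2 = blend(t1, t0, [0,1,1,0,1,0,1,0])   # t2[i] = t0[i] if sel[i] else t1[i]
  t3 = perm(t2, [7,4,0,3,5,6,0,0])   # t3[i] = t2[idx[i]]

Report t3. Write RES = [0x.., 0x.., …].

RES = [ 0xbe  0x9c  0x8a  0x9c  0xc8  0x67  0x8a  0x8a ]

→ t0 |be|ef|c8|e1|9c|b4|67|8a|
→ t1 |8a|67|b4|9c|e1|c8|ef|be|
→ t2 |8a|ef|c8|9c|9c|c8|67|be|
→ t3 |be|9c|8a|9c|c8|67|8a|8a|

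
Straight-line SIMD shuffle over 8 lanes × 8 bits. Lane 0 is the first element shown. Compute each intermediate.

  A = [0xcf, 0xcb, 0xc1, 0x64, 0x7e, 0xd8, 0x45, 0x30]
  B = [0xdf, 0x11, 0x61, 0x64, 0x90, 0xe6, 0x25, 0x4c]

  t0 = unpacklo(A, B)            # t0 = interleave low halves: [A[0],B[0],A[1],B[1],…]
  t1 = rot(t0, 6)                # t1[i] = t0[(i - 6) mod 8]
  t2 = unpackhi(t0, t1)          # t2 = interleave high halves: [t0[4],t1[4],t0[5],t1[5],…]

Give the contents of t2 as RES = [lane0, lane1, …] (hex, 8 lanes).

  t0: cf df cb 11 c1 61 64 64
  t1: cb 11 c1 61 64 64 cf df
  t2: c1 64 61 64 64 cf 64 df

RES = [0xc1, 0x64, 0x61, 0x64, 0x64, 0xcf, 0x64, 0xdf]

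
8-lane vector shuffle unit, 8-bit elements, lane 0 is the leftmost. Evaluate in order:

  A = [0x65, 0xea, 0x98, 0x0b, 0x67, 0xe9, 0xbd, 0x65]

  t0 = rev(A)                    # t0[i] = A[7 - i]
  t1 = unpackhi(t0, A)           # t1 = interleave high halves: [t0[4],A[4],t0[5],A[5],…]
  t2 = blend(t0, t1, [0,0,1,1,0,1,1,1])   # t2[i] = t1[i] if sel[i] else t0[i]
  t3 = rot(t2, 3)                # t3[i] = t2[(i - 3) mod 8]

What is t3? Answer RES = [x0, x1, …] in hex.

  t0: 65 bd e9 67 0b 98 ea 65
  t1: 0b 67 98 e9 ea bd 65 65
  t2: 65 bd 98 e9 0b bd 65 65
  t3: bd 65 65 65 bd 98 e9 0b

RES = [0xbd, 0x65, 0x65, 0x65, 0xbd, 0x98, 0xe9, 0x0b]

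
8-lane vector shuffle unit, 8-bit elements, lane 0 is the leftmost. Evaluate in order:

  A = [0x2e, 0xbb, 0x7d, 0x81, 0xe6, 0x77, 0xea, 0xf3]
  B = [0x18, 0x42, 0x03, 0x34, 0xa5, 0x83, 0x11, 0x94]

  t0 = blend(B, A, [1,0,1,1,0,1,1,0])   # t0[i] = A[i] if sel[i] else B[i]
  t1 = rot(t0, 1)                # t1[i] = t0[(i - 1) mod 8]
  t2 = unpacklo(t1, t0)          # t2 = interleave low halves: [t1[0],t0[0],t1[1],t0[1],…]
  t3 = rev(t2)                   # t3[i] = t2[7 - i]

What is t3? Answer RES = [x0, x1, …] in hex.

RES = [0x81, 0x7d, 0x7d, 0x42, 0x42, 0x2e, 0x2e, 0x94]

→ t0 |2e|42|7d|81|a5|77|ea|94|
→ t1 |94|2e|42|7d|81|a5|77|ea|
→ t2 |94|2e|2e|42|42|7d|7d|81|
→ t3 |81|7d|7d|42|42|2e|2e|94|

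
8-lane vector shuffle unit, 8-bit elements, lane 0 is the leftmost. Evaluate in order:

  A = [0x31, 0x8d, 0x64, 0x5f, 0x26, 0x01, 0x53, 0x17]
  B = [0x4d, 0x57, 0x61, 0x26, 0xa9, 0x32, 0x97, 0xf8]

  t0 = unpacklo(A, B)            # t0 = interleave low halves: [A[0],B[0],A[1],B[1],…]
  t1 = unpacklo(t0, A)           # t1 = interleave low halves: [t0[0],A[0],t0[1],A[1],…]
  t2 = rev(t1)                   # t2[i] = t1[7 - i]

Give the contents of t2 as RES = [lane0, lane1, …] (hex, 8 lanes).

→ t0 |31|4d|8d|57|64|61|5f|26|
→ t1 |31|31|4d|8d|8d|64|57|5f|
→ t2 |5f|57|64|8d|8d|4d|31|31|

RES = [ 0x5f  0x57  0x64  0x8d  0x8d  0x4d  0x31  0x31 ]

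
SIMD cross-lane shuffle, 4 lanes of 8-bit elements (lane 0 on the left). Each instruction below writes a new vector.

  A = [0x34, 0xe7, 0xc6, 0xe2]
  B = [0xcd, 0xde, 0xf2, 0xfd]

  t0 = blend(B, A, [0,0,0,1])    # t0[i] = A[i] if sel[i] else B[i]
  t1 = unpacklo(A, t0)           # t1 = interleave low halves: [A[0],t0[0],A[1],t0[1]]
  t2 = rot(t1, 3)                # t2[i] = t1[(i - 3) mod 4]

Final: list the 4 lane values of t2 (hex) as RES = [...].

RES = [ 0xcd  0xe7  0xde  0x34 ]

t0 = [0xcd, 0xde, 0xf2, 0xe2]
t1 = [0x34, 0xcd, 0xe7, 0xde]
t2 = [0xcd, 0xe7, 0xde, 0x34]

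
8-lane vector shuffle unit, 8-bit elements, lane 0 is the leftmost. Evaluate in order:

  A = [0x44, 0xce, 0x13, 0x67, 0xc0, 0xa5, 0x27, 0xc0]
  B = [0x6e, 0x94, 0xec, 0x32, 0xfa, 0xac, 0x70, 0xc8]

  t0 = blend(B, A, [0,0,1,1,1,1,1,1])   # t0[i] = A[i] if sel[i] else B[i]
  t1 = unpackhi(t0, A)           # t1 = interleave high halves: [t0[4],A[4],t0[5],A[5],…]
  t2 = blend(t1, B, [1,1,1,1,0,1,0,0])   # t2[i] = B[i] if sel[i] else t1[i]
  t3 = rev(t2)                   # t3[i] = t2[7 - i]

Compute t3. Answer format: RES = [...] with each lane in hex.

t0 = [0x6e, 0x94, 0x13, 0x67, 0xc0, 0xa5, 0x27, 0xc0]
t1 = [0xc0, 0xc0, 0xa5, 0xa5, 0x27, 0x27, 0xc0, 0xc0]
t2 = [0x6e, 0x94, 0xec, 0x32, 0x27, 0xac, 0xc0, 0xc0]
t3 = [0xc0, 0xc0, 0xac, 0x27, 0x32, 0xec, 0x94, 0x6e]

RES = [ 0xc0  0xc0  0xac  0x27  0x32  0xec  0x94  0x6e ]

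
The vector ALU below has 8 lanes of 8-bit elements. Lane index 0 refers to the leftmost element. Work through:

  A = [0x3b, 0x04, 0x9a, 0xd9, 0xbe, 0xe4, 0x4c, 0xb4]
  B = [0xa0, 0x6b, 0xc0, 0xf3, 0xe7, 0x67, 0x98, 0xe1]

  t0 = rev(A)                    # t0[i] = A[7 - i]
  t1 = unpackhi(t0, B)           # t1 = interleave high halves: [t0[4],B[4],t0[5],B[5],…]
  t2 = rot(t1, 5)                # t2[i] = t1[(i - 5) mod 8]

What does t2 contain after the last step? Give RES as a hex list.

RES = [ 0x67  0x04  0x98  0x3b  0xe1  0xd9  0xe7  0x9a ]

  t0: b4 4c e4 be d9 9a 04 3b
  t1: d9 e7 9a 67 04 98 3b e1
  t2: 67 04 98 3b e1 d9 e7 9a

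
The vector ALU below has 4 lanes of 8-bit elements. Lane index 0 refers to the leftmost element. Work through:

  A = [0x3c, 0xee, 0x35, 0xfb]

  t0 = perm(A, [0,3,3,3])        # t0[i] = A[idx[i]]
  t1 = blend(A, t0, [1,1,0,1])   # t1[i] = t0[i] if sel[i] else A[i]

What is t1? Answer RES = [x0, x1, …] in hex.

RES = [0x3c, 0xfb, 0x35, 0xfb]

t0 = [0x3c, 0xfb, 0xfb, 0xfb]
t1 = [0x3c, 0xfb, 0x35, 0xfb]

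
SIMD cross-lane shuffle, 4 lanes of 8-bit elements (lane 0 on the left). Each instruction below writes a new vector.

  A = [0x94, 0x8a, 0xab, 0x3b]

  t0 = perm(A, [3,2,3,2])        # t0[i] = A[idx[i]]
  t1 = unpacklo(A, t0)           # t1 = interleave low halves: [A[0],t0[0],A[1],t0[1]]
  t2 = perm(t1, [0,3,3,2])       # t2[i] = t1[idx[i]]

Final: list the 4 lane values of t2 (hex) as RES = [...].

t0 = [0x3b, 0xab, 0x3b, 0xab]
t1 = [0x94, 0x3b, 0x8a, 0xab]
t2 = [0x94, 0xab, 0xab, 0x8a]

RES = [0x94, 0xab, 0xab, 0x8a]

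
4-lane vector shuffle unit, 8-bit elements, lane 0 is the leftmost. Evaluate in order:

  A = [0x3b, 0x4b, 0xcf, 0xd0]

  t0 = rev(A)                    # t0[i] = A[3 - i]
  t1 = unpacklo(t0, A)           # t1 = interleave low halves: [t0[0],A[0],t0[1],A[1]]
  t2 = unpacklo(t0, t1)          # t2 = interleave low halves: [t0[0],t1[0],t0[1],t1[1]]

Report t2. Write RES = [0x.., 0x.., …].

RES = [0xd0, 0xd0, 0xcf, 0x3b]

  t0: d0 cf 4b 3b
  t1: d0 3b cf 4b
  t2: d0 d0 cf 3b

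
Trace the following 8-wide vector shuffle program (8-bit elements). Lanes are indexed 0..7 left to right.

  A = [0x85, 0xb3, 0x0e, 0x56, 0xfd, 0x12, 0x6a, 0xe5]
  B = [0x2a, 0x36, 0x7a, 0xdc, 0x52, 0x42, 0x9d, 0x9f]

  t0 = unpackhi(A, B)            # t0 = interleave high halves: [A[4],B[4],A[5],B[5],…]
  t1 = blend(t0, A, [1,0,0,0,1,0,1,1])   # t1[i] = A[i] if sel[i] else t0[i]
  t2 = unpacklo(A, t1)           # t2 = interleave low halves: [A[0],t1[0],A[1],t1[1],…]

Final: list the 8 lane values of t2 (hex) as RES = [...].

t0 = [0xfd, 0x52, 0x12, 0x42, 0x6a, 0x9d, 0xe5, 0x9f]
t1 = [0x85, 0x52, 0x12, 0x42, 0xfd, 0x9d, 0x6a, 0xe5]
t2 = [0x85, 0x85, 0xb3, 0x52, 0x0e, 0x12, 0x56, 0x42]

RES = [ 0x85  0x85  0xb3  0x52  0x0e  0x12  0x56  0x42 ]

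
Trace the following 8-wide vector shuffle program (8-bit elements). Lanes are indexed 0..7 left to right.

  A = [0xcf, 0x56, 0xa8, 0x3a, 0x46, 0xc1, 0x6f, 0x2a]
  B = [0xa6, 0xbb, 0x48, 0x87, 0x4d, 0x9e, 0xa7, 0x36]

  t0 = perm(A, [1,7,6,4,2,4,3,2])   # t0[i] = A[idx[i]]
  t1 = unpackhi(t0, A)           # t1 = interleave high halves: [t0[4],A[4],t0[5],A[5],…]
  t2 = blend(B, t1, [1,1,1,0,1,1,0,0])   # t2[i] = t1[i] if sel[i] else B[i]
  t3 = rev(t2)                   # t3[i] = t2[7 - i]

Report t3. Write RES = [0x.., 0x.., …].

RES = [ 0x36  0xa7  0x6f  0x3a  0x87  0x46  0x46  0xa8 ]

  t0: 56 2a 6f 46 a8 46 3a a8
  t1: a8 46 46 c1 3a 6f a8 2a
  t2: a8 46 46 87 3a 6f a7 36
  t3: 36 a7 6f 3a 87 46 46 a8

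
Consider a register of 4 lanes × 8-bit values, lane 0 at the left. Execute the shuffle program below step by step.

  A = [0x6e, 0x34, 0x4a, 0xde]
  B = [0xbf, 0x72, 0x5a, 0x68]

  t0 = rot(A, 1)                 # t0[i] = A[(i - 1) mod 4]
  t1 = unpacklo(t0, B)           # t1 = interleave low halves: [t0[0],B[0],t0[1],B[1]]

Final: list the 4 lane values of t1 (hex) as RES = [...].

RES = [ 0xde  0xbf  0x6e  0x72 ]

→ t0 |de|6e|34|4a|
→ t1 |de|bf|6e|72|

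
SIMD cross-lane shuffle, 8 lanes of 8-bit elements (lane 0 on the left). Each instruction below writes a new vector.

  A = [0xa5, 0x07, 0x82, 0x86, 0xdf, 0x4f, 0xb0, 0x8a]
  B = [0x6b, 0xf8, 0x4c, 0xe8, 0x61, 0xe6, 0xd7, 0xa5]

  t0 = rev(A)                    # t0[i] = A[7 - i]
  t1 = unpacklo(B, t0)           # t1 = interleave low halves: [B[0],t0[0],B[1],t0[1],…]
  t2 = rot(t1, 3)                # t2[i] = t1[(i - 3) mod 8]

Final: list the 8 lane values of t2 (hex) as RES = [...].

RES = [0x4f, 0xe8, 0xdf, 0x6b, 0x8a, 0xf8, 0xb0, 0x4c]

→ t0 |8a|b0|4f|df|86|82|07|a5|
→ t1 |6b|8a|f8|b0|4c|4f|e8|df|
→ t2 |4f|e8|df|6b|8a|f8|b0|4c|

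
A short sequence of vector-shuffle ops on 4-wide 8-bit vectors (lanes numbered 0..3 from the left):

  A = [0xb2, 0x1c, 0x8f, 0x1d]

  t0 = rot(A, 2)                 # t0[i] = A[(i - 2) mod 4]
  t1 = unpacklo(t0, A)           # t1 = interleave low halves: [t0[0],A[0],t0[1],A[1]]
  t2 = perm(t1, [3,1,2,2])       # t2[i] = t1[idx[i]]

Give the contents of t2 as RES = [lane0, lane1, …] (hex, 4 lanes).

→ t0 |8f|1d|b2|1c|
→ t1 |8f|b2|1d|1c|
→ t2 |1c|b2|1d|1d|

RES = [ 0x1c  0xb2  0x1d  0x1d ]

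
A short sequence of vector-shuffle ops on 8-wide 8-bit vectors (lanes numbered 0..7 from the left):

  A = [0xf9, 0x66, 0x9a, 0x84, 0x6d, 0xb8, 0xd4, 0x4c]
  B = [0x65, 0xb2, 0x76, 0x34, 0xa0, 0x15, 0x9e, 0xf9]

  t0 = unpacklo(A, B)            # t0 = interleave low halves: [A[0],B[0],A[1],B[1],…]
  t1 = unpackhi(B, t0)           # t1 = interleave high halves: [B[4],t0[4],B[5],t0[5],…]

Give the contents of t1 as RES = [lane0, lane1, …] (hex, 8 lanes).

t0 = [0xf9, 0x65, 0x66, 0xb2, 0x9a, 0x76, 0x84, 0x34]
t1 = [0xa0, 0x9a, 0x15, 0x76, 0x9e, 0x84, 0xf9, 0x34]

RES = [0xa0, 0x9a, 0x15, 0x76, 0x9e, 0x84, 0xf9, 0x34]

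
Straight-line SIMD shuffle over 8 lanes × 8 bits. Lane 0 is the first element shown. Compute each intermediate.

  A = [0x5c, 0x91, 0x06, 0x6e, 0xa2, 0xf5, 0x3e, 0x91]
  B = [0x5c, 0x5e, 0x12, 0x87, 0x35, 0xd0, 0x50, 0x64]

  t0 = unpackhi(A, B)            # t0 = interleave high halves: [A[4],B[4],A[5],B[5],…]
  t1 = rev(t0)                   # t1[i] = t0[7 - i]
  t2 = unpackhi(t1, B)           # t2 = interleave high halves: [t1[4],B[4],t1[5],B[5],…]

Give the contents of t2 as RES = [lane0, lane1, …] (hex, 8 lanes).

→ t0 |a2|35|f5|d0|3e|50|91|64|
→ t1 |64|91|50|3e|d0|f5|35|a2|
→ t2 |d0|35|f5|d0|35|50|a2|64|

RES = [ 0xd0  0x35  0xf5  0xd0  0x35  0x50  0xa2  0x64 ]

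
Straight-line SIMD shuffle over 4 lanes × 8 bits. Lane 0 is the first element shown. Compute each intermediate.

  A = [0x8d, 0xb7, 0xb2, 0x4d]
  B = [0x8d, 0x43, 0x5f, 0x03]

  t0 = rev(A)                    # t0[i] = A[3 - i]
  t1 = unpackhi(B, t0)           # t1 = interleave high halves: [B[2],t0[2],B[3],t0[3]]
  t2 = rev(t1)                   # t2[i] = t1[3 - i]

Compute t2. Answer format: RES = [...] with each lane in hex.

RES = [0x8d, 0x03, 0xb7, 0x5f]

  t0: 4d b2 b7 8d
  t1: 5f b7 03 8d
  t2: 8d 03 b7 5f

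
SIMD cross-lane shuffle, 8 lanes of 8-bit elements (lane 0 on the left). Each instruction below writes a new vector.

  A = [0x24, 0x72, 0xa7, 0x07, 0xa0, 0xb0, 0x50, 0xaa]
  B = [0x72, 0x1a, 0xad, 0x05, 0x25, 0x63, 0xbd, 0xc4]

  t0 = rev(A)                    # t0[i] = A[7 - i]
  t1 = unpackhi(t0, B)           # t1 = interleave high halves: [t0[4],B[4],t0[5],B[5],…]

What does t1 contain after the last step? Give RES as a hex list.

  t0: aa 50 b0 a0 07 a7 72 24
  t1: 07 25 a7 63 72 bd 24 c4

RES = [ 0x07  0x25  0xa7  0x63  0x72  0xbd  0x24  0xc4 ]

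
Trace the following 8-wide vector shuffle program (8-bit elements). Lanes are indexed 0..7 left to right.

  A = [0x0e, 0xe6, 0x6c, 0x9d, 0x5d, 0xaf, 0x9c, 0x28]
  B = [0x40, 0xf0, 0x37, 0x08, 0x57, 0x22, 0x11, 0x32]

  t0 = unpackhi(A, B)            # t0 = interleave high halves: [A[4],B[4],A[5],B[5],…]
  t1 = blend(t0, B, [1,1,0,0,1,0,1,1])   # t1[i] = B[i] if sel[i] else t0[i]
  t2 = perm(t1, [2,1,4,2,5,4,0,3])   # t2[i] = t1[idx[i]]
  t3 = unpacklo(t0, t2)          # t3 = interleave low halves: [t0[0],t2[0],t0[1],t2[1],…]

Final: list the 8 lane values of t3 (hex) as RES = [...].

RES = [0x5d, 0xaf, 0x57, 0xf0, 0xaf, 0x57, 0x22, 0xaf]

  t0: 5d 57 af 22 9c 11 28 32
  t1: 40 f0 af 22 57 11 11 32
  t2: af f0 57 af 11 57 40 22
  t3: 5d af 57 f0 af 57 22 af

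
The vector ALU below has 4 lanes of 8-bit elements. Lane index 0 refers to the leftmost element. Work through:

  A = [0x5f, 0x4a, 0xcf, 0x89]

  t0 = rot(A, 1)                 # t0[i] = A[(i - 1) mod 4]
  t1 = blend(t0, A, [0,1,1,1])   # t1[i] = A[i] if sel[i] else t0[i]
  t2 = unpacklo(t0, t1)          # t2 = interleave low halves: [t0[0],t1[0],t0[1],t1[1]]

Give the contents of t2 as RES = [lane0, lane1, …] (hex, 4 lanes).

RES = [ 0x89  0x89  0x5f  0x4a ]

t0 = [0x89, 0x5f, 0x4a, 0xcf]
t1 = [0x89, 0x4a, 0xcf, 0x89]
t2 = [0x89, 0x89, 0x5f, 0x4a]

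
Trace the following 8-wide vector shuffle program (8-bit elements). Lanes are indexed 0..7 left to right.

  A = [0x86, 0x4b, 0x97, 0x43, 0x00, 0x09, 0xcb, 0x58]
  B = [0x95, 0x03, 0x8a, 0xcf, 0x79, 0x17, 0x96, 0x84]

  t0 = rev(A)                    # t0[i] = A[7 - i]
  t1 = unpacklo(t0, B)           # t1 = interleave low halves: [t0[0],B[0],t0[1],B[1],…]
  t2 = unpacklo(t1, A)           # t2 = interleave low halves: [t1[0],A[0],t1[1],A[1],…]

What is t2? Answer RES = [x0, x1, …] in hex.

  t0: 58 cb 09 00 43 97 4b 86
  t1: 58 95 cb 03 09 8a 00 cf
  t2: 58 86 95 4b cb 97 03 43

RES = [0x58, 0x86, 0x95, 0x4b, 0xcb, 0x97, 0x03, 0x43]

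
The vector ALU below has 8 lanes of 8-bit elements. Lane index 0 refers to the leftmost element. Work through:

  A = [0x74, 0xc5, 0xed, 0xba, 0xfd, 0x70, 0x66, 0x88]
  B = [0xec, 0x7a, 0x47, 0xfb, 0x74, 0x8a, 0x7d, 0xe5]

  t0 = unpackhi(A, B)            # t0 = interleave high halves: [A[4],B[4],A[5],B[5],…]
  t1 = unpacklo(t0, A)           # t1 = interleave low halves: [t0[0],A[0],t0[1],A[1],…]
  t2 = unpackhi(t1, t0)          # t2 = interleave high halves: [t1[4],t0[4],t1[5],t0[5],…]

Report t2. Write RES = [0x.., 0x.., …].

t0 = [0xfd, 0x74, 0x70, 0x8a, 0x66, 0x7d, 0x88, 0xe5]
t1 = [0xfd, 0x74, 0x74, 0xc5, 0x70, 0xed, 0x8a, 0xba]
t2 = [0x70, 0x66, 0xed, 0x7d, 0x8a, 0x88, 0xba, 0xe5]

RES = [0x70, 0x66, 0xed, 0x7d, 0x8a, 0x88, 0xba, 0xe5]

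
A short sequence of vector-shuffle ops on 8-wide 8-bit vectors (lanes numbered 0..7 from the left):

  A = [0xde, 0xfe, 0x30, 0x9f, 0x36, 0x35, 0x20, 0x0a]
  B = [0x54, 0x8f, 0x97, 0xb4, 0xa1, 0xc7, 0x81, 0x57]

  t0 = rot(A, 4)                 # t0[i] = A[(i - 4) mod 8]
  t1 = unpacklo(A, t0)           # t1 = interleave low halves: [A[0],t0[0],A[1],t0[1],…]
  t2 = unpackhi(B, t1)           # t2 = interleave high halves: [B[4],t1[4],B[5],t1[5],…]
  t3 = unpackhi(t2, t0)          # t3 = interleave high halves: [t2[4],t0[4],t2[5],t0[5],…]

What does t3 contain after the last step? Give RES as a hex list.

RES = [0x81, 0xde, 0x9f, 0xfe, 0x57, 0x30, 0x0a, 0x9f]

  t0: 36 35 20 0a de fe 30 9f
  t1: de 36 fe 35 30 20 9f 0a
  t2: a1 30 c7 20 81 9f 57 0a
  t3: 81 de 9f fe 57 30 0a 9f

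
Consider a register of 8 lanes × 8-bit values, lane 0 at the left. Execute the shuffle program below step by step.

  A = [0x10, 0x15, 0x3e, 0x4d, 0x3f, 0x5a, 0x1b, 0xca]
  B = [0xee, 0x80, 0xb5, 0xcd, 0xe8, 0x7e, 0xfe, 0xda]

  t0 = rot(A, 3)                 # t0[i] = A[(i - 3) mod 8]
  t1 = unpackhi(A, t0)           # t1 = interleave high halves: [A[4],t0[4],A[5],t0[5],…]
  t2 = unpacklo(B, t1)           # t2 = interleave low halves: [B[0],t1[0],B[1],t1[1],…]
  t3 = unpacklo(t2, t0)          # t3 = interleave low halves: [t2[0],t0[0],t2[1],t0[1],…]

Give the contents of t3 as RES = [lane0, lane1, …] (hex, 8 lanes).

t0 = [0x5a, 0x1b, 0xca, 0x10, 0x15, 0x3e, 0x4d, 0x3f]
t1 = [0x3f, 0x15, 0x5a, 0x3e, 0x1b, 0x4d, 0xca, 0x3f]
t2 = [0xee, 0x3f, 0x80, 0x15, 0xb5, 0x5a, 0xcd, 0x3e]
t3 = [0xee, 0x5a, 0x3f, 0x1b, 0x80, 0xca, 0x15, 0x10]

RES = [0xee, 0x5a, 0x3f, 0x1b, 0x80, 0xca, 0x15, 0x10]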